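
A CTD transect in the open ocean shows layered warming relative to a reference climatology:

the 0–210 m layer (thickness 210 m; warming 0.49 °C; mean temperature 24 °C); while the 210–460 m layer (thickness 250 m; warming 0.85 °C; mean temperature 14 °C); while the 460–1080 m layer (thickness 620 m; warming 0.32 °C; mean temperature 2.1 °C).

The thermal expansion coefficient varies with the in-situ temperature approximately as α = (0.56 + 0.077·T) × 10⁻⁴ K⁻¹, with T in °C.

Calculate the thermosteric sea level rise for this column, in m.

about 0.074 m

Layer 1: α = (0.56 + 0.077×24)×10⁻⁴ = 2.408×10⁻⁴ K⁻¹
Layer 2: α = (0.56 + 0.077×14)×10⁻⁴ = 1.638×10⁻⁴ K⁻¹
Layer 3: α = (0.56 + 0.077×2.1)×10⁻⁴ = 0.7217×10⁻⁴ K⁻¹
Layer 1: 210 × 0.49 × 2.408×10⁻⁴ = 0.02477832 m
210–460 m: 1.638×10⁻⁴ × 0.85 × 250 = 0.0348075 m
0.32 × 620 × 0.7217×10⁻⁴ = 0.014318528 m
Δh = 0.02477832 + 0.0348075 + 0.014318528 = 0.073904348 m ≈ 0.074 m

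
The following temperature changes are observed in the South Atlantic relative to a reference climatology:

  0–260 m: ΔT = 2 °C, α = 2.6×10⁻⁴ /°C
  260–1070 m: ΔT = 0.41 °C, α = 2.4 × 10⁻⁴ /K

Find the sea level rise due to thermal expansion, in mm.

215 mm

0–260 m: 260 × 2.6×10⁻⁴ × 2 = 0.13520 m
260–1070 m: 0.41 × 2.4×10⁻⁴ × 810 = 0.079704 m
Δh = 0.13520 + 0.079704 = 0.214904 m ≈ 215 mm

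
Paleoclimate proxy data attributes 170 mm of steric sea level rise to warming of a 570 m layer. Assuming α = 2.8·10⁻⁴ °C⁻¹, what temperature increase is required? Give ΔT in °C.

1.07 °C

ΔT = Δh/(αH) = 0.17 / (2.8×10⁻⁴ × 570) ≈ 1.065 °C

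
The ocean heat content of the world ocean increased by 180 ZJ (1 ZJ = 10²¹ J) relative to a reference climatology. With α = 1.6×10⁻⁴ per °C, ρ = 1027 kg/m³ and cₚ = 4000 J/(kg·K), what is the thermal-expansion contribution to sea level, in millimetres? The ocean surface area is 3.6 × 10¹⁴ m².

Per unit area: Q = 180×10²¹ / (3.6×10¹⁴) = 5×10⁸ J/m²
Δh = αQ/(ρcₚ) = 1.6×10⁻⁴ × 5×10⁸ / (1027 × 4000) ≈ 0.019474 m

19.5 mm of thermosteric rise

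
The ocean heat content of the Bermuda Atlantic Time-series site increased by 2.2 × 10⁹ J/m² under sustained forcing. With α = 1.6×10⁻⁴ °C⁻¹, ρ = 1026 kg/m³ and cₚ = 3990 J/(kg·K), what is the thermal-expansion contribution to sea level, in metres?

Δh = 0.086 m

Δh = αQ/(ρcₚ) = 1.6×10⁻⁴ × 2.2×10⁹ / (1026 × 3990) ≈ 0.085985 m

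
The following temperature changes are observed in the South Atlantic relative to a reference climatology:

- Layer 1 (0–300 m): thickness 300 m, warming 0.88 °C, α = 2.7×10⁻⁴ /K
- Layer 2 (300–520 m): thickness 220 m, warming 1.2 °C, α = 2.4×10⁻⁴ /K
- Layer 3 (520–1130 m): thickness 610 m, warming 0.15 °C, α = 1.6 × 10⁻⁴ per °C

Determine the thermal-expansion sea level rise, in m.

0.88 × 300 × 2.7×10⁻⁴ = 0.07128 m
Layer 2: 1.2 × 2.4×10⁻⁴ × 220 = 0.06336 m
Layer 3: 0.15 × 1.6×10⁻⁴ × 610 = 0.01464 m
Δh = 0.07128 + 0.06336 + 0.01464 = 0.14928 m ≈ 0.15 m

0.15 m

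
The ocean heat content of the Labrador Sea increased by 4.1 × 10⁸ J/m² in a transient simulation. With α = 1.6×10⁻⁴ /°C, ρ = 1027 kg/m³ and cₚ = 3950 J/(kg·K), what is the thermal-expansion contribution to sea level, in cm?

Δh = αQ/(ρcₚ) = 1.6×10⁻⁴ × 4.1×10⁸ / (1027 × 3950) ≈ 0.016171 m

Δh ≈ 1.62 cm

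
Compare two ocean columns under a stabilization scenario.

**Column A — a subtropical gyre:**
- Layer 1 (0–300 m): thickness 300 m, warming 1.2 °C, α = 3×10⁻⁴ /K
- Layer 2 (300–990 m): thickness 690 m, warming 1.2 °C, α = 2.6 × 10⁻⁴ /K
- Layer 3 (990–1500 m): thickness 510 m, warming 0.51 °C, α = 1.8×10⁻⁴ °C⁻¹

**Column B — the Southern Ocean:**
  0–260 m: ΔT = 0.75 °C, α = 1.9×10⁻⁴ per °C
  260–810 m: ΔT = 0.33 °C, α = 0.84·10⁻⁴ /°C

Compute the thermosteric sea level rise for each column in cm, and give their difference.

A 300 × 1.2 × 3×10⁻⁴ = 0.10800 m
A 300–990 m: 1.2 × 2.6×10⁻⁴ × 690 = 0.21528 m
A Layer 3: 0.51 × 510 × 1.8×10⁻⁴ = 0.046818 m
A total: 0.370098 m
B 0.75 × 1.9×10⁻⁴ × 260 = 0.03705 m
B 0.84×10⁻⁴ × 550 × 0.33 = 0.015246 m
B total: 0.052296 m
Difference: 0.370098 − 0.052296 = 0.317802 m

A: 37.0 cm; B: 5.23 cm; difference 31.8 cm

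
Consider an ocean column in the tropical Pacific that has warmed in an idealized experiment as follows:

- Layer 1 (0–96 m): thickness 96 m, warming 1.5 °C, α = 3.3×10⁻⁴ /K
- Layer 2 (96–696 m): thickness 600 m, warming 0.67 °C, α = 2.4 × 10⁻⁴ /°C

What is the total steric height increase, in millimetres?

Δh ≈ 140 mm

0–96 m: 96 × 3.3×10⁻⁴ × 1.5 = 0.04752 m
96–696 m: 2.4×10⁻⁴ × 600 × 0.67 = 0.09648 m
Δh = 0.04752 + 0.09648 = 0.14400 m ≈ 140 mm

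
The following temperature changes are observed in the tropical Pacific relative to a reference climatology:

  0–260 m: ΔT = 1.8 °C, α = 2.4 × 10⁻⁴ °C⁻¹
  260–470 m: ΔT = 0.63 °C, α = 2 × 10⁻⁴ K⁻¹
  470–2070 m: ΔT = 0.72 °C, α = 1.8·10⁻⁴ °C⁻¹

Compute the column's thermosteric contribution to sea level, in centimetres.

0–260 m: 2.4×10⁻⁴ × 260 × 1.8 = 0.11232 m
0.63 × 210 × 2×10⁻⁴ = 0.02646 m
1600 × 1.8×10⁻⁴ × 0.72 = 0.20736 m
Δh = 0.11232 + 0.02646 + 0.20736 = 0.34614 m

about 34.6 cm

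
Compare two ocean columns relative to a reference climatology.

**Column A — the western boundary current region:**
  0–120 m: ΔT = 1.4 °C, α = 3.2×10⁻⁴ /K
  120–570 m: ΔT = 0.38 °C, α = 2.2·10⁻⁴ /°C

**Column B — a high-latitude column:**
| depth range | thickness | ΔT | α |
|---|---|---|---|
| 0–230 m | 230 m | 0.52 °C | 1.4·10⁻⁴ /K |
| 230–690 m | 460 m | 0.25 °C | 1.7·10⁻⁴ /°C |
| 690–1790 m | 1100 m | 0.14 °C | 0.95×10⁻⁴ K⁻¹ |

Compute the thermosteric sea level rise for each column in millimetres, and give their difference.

A: 91.4 mm; B: 50.9 mm; difference 40.5 mm

A 0–120 m: 1.4 × 3.2×10⁻⁴ × 120 = 0.05376 m
A 2.2×10⁻⁴ × 450 × 0.38 = 0.03762 m
A total: 0.09138 m
B 0.52 × 230 × 1.4×10⁻⁴ = 0.016744 m
B 0.25 × 460 × 1.7×10⁻⁴ = 0.01955 m
B Layer 3: 0.14 × 1100 × 0.95×10⁻⁴ = 0.01463 m
B total: 0.050924 m
Difference: 0.09138 − 0.050924 = 0.040456 m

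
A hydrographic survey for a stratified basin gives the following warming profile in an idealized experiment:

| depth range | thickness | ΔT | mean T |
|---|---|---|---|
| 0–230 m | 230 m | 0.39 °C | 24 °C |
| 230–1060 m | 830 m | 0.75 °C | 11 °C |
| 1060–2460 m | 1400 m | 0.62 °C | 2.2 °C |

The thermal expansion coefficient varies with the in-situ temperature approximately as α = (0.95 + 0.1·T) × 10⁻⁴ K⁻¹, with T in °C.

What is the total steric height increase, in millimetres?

Δh = 259 mm

Layer 1: α = (0.95 + 0.1×24)×10⁻⁴ = 3.35×10⁻⁴ K⁻¹
Layer 2: α = (0.95 + 0.1×11)×10⁻⁴ = 2.05×10⁻⁴ K⁻¹
Layer 3: α = (0.95 + 0.1×2.2)×10⁻⁴ = 1.17×10⁻⁴ K⁻¹
0–230 m: 0.39 × 230 × 3.35×10⁻⁴ = 0.0300495 m
230–1060 m: 830 × 2.05×10⁻⁴ × 0.75 = 0.1276125 m
Layer 3: 1400 × 1.17×10⁻⁴ × 0.62 = 0.101556 m
Δh = 0.0300495 + 0.1276125 + 0.101556 = 0.259218 m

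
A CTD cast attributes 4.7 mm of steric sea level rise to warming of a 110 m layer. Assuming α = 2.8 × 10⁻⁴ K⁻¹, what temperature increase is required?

0.153 °C

ΔT = Δh/(αH) = 0.0047 / (2.8×10⁻⁴ × 110) ≈ 0.1526 °C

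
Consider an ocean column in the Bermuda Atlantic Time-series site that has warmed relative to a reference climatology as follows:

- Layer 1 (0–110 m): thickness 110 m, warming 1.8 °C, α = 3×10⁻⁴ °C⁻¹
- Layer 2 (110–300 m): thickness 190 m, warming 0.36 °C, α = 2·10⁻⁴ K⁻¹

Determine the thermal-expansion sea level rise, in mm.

Δh ≈ 73.1 mm

110 × 3×10⁻⁴ × 1.8 = 0.05940 m
110–300 m: 2×10⁻⁴ × 190 × 0.36 = 0.01368 m
Δh = 0.05940 + 0.01368 = 0.07308 m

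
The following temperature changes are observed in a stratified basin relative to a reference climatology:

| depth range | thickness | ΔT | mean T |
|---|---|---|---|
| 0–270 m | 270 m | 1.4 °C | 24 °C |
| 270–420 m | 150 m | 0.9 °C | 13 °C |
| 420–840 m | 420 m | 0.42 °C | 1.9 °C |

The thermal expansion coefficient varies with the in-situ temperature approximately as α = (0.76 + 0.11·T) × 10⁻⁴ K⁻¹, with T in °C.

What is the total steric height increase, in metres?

Layer 1: α = (0.76 + 0.11×24)×10⁻⁴ = 3.4×10⁻⁴ K⁻¹
Layer 2: α = (0.76 + 0.11×13)×10⁻⁴ = 2.19×10⁻⁴ K⁻¹
Layer 3: α = (0.76 + 0.11×1.9)×10⁻⁴ = 0.969×10⁻⁴ K⁻¹
270 × 1.4 × 3.4×10⁻⁴ = 0.12852 m
0.9 × 150 × 2.19×10⁻⁴ = 0.029565 m
0.42 × 0.969×10⁻⁴ × 420 = 0.01709316 m
Δh = 0.12852 + 0.029565 + 0.01709316 = 0.17517816 m ≈ 0.175 m

about 0.175 m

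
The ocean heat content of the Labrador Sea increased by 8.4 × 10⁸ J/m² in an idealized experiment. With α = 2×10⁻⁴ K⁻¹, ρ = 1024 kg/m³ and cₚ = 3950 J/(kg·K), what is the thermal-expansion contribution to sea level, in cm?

4.15 cm of thermosteric rise

Δh = αQ/(ρcₚ) = 2×10⁻⁴ × 8.4×10⁸ / (1024 × 3950) ≈ 0.041535 m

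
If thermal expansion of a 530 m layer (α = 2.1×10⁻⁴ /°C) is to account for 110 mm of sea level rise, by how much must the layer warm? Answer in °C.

0.99 °C

ΔT = Δh/(αH) = 0.11 / (2.1×10⁻⁴ × 530) ≈ 0.9883 °C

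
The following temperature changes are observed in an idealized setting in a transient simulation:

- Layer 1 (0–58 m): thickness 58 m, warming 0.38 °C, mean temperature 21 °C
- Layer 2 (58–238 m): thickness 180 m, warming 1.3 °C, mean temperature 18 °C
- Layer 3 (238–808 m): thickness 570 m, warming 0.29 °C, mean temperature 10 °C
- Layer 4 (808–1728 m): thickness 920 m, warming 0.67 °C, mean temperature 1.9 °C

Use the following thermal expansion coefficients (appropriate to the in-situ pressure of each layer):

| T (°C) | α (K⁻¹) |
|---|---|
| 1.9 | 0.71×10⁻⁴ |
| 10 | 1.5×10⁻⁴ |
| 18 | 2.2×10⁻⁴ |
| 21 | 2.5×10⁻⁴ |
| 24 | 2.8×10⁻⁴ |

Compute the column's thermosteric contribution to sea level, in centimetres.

Layer 1 at 21 °C → α = 2.5×10⁻⁴ K⁻¹
Layer 2 at 18 °C → α = 2.2×10⁻⁴ K⁻¹
Layer 3 at 10 °C → α = 1.5×10⁻⁴ K⁻¹
Layer 4 at 1.9 °C → α = 0.71×10⁻⁴ K⁻¹
Layer 1: 58 × 2.5×10⁻⁴ × 0.38 = 0.00551 m
2.2×10⁻⁴ × 180 × 1.3 = 0.05148 m
Layer 3: 570 × 1.5×10⁻⁴ × 0.29 = 0.024795 m
Layer 4: 0.67 × 0.71×10⁻⁴ × 920 = 0.0437644 m
Δh = 0.00551 + 0.05148 + 0.024795 + 0.0437644 = 0.1255494 m

about 12.6 cm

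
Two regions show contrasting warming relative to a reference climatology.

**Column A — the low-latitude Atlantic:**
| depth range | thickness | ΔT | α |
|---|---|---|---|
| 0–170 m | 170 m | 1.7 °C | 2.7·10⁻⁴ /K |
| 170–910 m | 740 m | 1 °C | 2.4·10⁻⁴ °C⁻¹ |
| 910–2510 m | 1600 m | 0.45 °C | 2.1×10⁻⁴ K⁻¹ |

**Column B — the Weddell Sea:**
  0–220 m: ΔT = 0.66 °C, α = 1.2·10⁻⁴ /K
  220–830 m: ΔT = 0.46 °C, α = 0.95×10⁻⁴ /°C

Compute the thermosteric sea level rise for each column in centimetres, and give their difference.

A 0–170 m: 170 × 1.7 × 2.7×10⁻⁴ = 0.07803 m
A 170–910 m: 740 × 2.4×10⁻⁴ × 1 = 0.17760 m
A Layer 3: 0.45 × 2.1×10⁻⁴ × 1600 = 0.15120 m
A total: 0.40683 m
B 0–220 m: 220 × 1.2×10⁻⁴ × 0.66 = 0.017424 m
B 0.46 × 610 × 0.95×10⁻⁴ = 0.026657 m
B total: 0.044081 m
Difference: 0.40683 − 0.044081 = 0.362749 m

Δh_A ≈ 41 cm, Δh_B ≈ 4.4 cm; difference ≈ 36 cm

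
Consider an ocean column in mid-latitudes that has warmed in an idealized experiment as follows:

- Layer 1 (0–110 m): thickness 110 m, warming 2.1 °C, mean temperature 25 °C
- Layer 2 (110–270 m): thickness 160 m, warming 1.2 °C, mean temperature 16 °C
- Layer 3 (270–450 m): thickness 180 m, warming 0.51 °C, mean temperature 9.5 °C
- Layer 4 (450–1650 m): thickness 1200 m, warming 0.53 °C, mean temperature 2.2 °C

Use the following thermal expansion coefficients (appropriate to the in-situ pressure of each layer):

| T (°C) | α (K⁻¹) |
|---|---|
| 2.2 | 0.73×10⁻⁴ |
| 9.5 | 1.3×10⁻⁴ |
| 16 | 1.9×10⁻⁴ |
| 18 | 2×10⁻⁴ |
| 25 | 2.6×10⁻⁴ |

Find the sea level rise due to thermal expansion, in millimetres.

Layer 1 at 25 °C → α = 2.6×10⁻⁴ K⁻¹
Layer 2 at 16 °C → α = 1.9×10⁻⁴ K⁻¹
Layer 3 at 9.5 °C → α = 1.3×10⁻⁴ K⁻¹
Layer 4 at 2.2 °C → α = 0.73×10⁻⁴ K⁻¹
Layer 1: 110 × 2.6×10⁻⁴ × 2.1 = 0.06006 m
1.9×10⁻⁴ × 160 × 1.2 = 0.03648 m
Layer 3: 0.51 × 180 × 1.3×10⁻⁴ = 0.011934 m
0.73×10⁻⁴ × 0.53 × 1200 = 0.046428 m
Δh = 0.06006 + 0.03648 + 0.011934 + 0.046428 = 0.154902 m

155 mm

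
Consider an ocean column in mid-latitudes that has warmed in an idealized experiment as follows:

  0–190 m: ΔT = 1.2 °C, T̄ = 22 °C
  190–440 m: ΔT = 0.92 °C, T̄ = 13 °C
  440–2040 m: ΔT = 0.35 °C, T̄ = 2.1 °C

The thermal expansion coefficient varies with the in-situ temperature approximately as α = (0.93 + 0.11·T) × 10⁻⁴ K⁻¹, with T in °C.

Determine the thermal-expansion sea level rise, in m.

about 0.196 m

Layer 1: α = (0.93 + 0.11×22)×10⁻⁴ = 3.35×10⁻⁴ K⁻¹
Layer 2: α = (0.93 + 0.11×13)×10⁻⁴ = 2.36×10⁻⁴ K⁻¹
Layer 3: α = (0.93 + 0.11×2.1)×10⁻⁴ = 1.161×10⁻⁴ K⁻¹
Layer 1: 3.35×10⁻⁴ × 190 × 1.2 = 0.07638 m
0.92 × 250 × 2.36×10⁻⁴ = 0.05428 m
440–2040 m: 1600 × 0.35 × 1.161×10⁻⁴ = 0.065016 m
Δh = 0.07638 + 0.05428 + 0.065016 = 0.195676 m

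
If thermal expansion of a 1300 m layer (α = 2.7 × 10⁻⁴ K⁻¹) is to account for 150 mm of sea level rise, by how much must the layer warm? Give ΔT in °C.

ΔT = Δh/(αH) = 0.15 / (2.7×10⁻⁴ × 1300) ≈ 0.4274 °C

ΔT ≈ 0.427 °C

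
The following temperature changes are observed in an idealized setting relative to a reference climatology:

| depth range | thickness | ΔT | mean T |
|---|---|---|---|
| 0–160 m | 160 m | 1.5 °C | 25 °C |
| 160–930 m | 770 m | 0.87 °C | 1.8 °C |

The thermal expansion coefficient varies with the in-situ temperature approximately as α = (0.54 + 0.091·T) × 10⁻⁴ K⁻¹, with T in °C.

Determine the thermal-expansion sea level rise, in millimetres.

Layer 1: α = (0.54 + 0.091×25)×10⁻⁴ = 2.815×10⁻⁴ K⁻¹
Layer 2: α = (0.54 + 0.091×1.8)×10⁻⁴ = 0.7038×10⁻⁴ K⁻¹
1.5 × 2.815×10⁻⁴ × 160 = 0.06756 m
Layer 2: 770 × 0.87 × 0.7038×10⁻⁴ = 0.047147562 m
Δh = 0.06756 + 0.047147562 = 0.114707562 m ≈ 115 mm

115 mm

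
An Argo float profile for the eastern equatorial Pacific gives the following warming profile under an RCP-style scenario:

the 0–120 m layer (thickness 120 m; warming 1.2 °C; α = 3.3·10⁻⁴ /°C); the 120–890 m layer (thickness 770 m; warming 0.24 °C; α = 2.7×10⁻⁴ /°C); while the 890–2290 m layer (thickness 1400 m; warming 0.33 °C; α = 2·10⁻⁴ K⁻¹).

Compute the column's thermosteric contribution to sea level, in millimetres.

Δh = 190 mm

0–120 m: 3.3×10⁻⁴ × 120 × 1.2 = 0.04752 m
2.7×10⁻⁴ × 770 × 0.24 = 0.049896 m
2×10⁻⁴ × 1400 × 0.33 = 0.09240 m
Δh = 0.04752 + 0.049896 + 0.09240 = 0.189816 m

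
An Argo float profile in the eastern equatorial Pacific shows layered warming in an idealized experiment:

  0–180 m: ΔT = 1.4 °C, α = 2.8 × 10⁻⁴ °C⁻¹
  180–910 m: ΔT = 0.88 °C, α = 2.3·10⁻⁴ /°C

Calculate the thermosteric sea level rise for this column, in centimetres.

Layer 1: 2.8×10⁻⁴ × 180 × 1.4 = 0.07056 m
730 × 2.3×10⁻⁴ × 0.88 = 0.147752 m
Δh = 0.07056 + 0.147752 = 0.218312 m

about 21.8 cm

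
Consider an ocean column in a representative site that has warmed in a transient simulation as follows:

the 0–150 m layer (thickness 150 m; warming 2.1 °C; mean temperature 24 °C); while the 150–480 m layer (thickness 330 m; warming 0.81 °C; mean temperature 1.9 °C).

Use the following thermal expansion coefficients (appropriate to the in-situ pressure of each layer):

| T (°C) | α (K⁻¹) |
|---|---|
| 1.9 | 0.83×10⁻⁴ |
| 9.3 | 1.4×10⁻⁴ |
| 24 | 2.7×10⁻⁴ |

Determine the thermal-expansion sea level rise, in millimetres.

about 107 mm

Layer 1 at 24 °C → α = 2.7×10⁻⁴ K⁻¹
Layer 2 at 1.9 °C → α = 0.83×10⁻⁴ K⁻¹
Layer 1: 2.7×10⁻⁴ × 2.1 × 150 = 0.08505 m
Layer 2: 330 × 0.83×10⁻⁴ × 0.81 = 0.0221859 m
Δh = 0.08505 + 0.0221859 = 0.1072359 m ≈ 107 mm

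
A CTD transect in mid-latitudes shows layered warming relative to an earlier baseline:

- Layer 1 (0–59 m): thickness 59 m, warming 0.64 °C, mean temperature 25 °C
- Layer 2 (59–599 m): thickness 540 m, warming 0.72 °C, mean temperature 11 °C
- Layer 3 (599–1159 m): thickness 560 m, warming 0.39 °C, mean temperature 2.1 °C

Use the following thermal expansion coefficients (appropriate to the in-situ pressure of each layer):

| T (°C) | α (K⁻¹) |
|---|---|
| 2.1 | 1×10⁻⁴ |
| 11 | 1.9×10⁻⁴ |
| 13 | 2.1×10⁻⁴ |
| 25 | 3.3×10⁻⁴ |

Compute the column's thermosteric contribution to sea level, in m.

about 0.11 m

Layer 1 at 25 °C → α = 3.3×10⁻⁴ K⁻¹
Layer 2 at 11 °C → α = 1.9×10⁻⁴ K⁻¹
Layer 3 at 2.1 °C → α = 1×10⁻⁴ K⁻¹
0–59 m: 0.64 × 3.3×10⁻⁴ × 59 = 0.0124608 m
59–599 m: 1.9×10⁻⁴ × 540 × 0.72 = 0.073872 m
Layer 3: 0.39 × 560 × 1×10⁻⁴ = 0.02184 m
Δh = 0.0124608 + 0.073872 + 0.02184 = 0.1081728 m ≈ 0.11 m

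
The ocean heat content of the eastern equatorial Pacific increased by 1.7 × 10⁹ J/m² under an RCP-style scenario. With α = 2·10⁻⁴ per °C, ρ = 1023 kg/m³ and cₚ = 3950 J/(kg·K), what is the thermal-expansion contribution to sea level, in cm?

8.41 cm of thermosteric rise

Δh = αQ/(ρcₚ) = 2×10⁻⁴ × 1.7×10⁹ / (1023 × 3950) ≈ 0.084141 m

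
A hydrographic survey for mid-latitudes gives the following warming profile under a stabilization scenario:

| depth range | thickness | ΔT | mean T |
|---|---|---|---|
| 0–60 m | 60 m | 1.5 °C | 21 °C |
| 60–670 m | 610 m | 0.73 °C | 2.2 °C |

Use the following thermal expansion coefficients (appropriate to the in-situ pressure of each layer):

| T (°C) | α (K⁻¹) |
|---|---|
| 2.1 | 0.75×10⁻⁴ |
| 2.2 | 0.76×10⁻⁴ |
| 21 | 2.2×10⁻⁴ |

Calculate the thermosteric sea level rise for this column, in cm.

Δh = 5.36 cm

Layer 1 at 21 °C → α = 2.2×10⁻⁴ K⁻¹
Layer 2 at 2.2 °C → α = 0.76×10⁻⁴ K⁻¹
1.5 × 60 × 2.2×10⁻⁴ = 0.01980 m
60–670 m: 0.76×10⁻⁴ × 0.73 × 610 = 0.0338428 m
Δh = 0.01980 + 0.0338428 = 0.0536428 m ≈ 5.36 cm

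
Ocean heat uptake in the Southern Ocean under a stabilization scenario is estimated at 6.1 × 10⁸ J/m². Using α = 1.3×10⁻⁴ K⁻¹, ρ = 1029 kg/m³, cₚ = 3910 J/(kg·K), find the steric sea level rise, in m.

about 0.0197 m

Δh = αQ/(ρcₚ) = 1.3×10⁻⁴ × 6.1×10⁸ / (1029 × 3910) ≈ 0.01971 m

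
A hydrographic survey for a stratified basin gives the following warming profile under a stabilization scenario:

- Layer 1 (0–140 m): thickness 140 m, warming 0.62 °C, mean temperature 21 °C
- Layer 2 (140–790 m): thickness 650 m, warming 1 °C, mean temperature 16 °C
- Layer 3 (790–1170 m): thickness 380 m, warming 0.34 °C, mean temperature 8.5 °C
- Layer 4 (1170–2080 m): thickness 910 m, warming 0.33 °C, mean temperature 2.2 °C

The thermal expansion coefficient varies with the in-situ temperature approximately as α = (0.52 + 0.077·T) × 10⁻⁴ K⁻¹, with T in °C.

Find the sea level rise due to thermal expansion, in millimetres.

Layer 1: α = (0.52 + 0.077×21)×10⁻⁴ = 2.137×10⁻⁴ K⁻¹
Layer 2: α = (0.52 + 0.077×16)×10⁻⁴ = 1.752×10⁻⁴ K⁻¹
Layer 3: α = (0.52 + 0.077×8.5)×10⁻⁴ = 1.1745×10⁻⁴ K⁻¹
Layer 4: α = (0.52 + 0.077×2.2)×10⁻⁴ = 0.6894×10⁻⁴ K⁻¹
Layer 1: 140 × 2.137×10⁻⁴ × 0.62 = 0.01854916 m
650 × 1 × 1.752×10⁻⁴ = 0.11388 m
0.34 × 1.1745×10⁻⁴ × 380 = 0.01517454 m
Layer 4: 0.33 × 0.6894×10⁻⁴ × 910 = 0.020702682 m
Δh = 0.01854916 + 0.11388 + 0.01517454 + 0.020702682 = 0.168306382 m

170 mm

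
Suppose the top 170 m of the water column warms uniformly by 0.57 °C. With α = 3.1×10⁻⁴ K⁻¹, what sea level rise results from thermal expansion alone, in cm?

Δh = αΔT·H = 3.1×10⁻⁴ × 0.57 × 170 = 0.030039 m

Δh ≈ 3.00 cm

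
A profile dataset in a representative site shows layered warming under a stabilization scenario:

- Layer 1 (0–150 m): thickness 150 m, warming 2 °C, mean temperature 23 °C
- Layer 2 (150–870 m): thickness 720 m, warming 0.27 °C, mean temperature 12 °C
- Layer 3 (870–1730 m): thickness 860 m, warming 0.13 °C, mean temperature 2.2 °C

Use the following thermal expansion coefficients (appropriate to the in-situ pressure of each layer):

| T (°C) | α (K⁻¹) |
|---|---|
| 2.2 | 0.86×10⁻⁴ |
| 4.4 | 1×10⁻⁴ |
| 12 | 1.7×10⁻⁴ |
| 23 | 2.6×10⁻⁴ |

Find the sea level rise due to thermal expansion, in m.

Layer 1 at 23 °C → α = 2.6×10⁻⁴ K⁻¹
Layer 2 at 12 °C → α = 1.7×10⁻⁴ K⁻¹
Layer 3 at 2.2 °C → α = 0.86×10⁻⁴ K⁻¹
150 × 2 × 2.6×10⁻⁴ = 0.07800 m
720 × 1.7×10⁻⁴ × 0.27 = 0.033048 m
Layer 3: 860 × 0.13 × 0.86×10⁻⁴ = 0.0096148 m
Δh = 0.07800 + 0.033048 + 0.0096148 = 0.1206628 m ≈ 0.121 m

about 0.121 m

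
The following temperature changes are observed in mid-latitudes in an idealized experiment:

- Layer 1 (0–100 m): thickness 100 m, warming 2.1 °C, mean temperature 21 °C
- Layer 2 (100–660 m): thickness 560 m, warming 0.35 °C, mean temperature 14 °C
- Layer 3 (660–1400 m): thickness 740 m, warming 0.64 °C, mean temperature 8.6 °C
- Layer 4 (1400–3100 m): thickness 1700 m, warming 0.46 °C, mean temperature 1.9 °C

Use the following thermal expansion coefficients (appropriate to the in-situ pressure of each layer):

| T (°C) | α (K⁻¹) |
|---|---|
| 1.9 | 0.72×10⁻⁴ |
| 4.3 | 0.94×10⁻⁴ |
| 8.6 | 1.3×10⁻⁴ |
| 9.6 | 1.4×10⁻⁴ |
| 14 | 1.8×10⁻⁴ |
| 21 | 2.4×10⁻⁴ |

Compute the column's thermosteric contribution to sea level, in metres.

Δh = 0.204 m

Layer 1 at 21 °C → α = 2.4×10⁻⁴ K⁻¹
Layer 2 at 14 °C → α = 1.8×10⁻⁴ K⁻¹
Layer 3 at 8.6 °C → α = 1.3×10⁻⁴ K⁻¹
Layer 4 at 1.9 °C → α = 0.72×10⁻⁴ K⁻¹
Layer 1: 2.4×10⁻⁴ × 100 × 2.1 = 0.05040 m
Layer 2: 0.35 × 1.8×10⁻⁴ × 560 = 0.03528 m
660–1400 m: 0.64 × 740 × 1.3×10⁻⁴ = 0.061568 m
1400–3100 m: 0.72×10⁻⁴ × 1700 × 0.46 = 0.056304 m
Δh = 0.05040 + 0.03528 + 0.061568 + 0.056304 = 0.203552 m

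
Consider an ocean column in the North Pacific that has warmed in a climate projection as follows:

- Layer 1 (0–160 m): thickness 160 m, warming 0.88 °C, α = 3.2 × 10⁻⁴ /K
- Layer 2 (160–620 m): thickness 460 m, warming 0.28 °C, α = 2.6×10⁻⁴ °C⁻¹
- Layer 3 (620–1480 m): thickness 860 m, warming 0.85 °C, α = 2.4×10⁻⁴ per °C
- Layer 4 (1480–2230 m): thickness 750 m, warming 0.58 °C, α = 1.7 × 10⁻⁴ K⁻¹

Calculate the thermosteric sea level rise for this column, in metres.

Layer 1: 3.2×10⁻⁴ × 160 × 0.88 = 0.045056 m
2.6×10⁻⁴ × 460 × 0.28 = 0.033488 m
860 × 0.85 × 2.4×10⁻⁴ = 0.17544 m
0.58 × 750 × 1.7×10⁻⁴ = 0.07395 m
Δh = 0.045056 + 0.033488 + 0.17544 + 0.07395 = 0.327934 m ≈ 0.328 m

Δh = 0.328 m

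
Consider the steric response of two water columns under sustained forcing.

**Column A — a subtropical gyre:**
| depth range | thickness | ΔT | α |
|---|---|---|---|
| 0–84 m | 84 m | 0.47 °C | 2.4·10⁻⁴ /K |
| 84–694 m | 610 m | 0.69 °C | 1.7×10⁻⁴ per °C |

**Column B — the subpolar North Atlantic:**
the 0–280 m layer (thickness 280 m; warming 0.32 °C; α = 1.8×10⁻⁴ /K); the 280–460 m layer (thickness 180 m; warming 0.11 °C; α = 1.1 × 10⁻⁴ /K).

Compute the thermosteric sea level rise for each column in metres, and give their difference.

A 0–84 m: 2.4×10⁻⁴ × 84 × 0.47 = 0.0094752 m
A 610 × 0.69 × 1.7×10⁻⁴ = 0.071553 m
A total: 0.0810282 m
B Layer 1: 1.8×10⁻⁴ × 280 × 0.32 = 0.016128 m
B 280–460 m: 180 × 1.1×10⁻⁴ × 0.11 = 0.002178 m
B total: 0.018306 m
Difference: 0.0810282 − 0.018306 = 0.0627222 m

A: 0.081 m; B: 0.018 m; difference 0.063 m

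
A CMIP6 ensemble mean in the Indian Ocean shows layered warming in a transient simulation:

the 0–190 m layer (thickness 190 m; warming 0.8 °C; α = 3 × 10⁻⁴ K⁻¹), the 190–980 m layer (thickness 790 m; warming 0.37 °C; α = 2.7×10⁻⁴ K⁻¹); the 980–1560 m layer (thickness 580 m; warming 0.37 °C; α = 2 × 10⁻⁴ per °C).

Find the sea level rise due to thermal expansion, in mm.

about 167 mm

Layer 1: 3×10⁻⁴ × 190 × 0.8 = 0.04560 m
2.7×10⁻⁴ × 790 × 0.37 = 0.078921 m
980–1560 m: 0.37 × 2×10⁻⁴ × 580 = 0.04292 m
Δh = 0.04560 + 0.078921 + 0.04292 = 0.167441 m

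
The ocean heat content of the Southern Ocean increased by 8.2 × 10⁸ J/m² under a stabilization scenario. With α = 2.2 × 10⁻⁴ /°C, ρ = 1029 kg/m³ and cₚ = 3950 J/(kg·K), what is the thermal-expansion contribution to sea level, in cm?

Δh = αQ/(ρcₚ) = 2.2×10⁻⁴ × 8.2×10⁸ / (1029 × 3950) ≈ 0.044384 m

about 4.4 cm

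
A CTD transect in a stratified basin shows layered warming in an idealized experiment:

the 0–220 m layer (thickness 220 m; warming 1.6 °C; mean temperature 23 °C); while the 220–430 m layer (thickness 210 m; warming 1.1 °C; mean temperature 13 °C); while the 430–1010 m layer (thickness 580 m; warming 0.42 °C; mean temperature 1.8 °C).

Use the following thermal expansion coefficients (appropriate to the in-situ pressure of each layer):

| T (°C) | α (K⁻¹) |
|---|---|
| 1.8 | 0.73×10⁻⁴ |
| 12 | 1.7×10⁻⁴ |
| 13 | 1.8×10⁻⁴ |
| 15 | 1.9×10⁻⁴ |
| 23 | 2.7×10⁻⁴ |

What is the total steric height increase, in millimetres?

Δh ≈ 154 mm

Layer 1 at 23 °C → α = 2.7×10⁻⁴ K⁻¹
Layer 2 at 13 °C → α = 1.8×10⁻⁴ K⁻¹
Layer 3 at 1.8 °C → α = 0.73×10⁻⁴ K⁻¹
Layer 1: 2.7×10⁻⁴ × 220 × 1.6 = 0.09504 m
Layer 2: 1.8×10⁻⁴ × 210 × 1.1 = 0.04158 m
430–1010 m: 0.73×10⁻⁴ × 580 × 0.42 = 0.0177828 m
Δh = 0.09504 + 0.04158 + 0.0177828 = 0.1544028 m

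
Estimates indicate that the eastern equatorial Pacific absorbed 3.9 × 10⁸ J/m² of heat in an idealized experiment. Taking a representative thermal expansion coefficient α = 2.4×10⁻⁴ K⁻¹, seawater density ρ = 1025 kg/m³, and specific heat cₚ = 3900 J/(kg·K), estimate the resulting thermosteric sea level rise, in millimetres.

about 23.4 mm

Δh = αQ/(ρcₚ) = 2.4×10⁻⁴ × 3.9×10⁸ / (1025 × 3900) ≈ 0.023415 m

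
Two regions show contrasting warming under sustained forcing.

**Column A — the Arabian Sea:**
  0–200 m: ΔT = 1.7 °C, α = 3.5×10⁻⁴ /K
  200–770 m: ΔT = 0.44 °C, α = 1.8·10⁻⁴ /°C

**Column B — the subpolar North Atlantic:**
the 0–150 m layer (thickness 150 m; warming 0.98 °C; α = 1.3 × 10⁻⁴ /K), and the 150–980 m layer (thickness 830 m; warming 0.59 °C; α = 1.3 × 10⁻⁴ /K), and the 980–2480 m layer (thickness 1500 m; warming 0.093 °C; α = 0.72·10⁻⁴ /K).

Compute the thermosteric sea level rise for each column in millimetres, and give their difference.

Δh_A ≈ 164 mm, Δh_B ≈ 92.8 mm; difference ≈ 71.3 mm

A 0–200 m: 200 × 1.7 × 3.5×10⁻⁴ = 0.11900 m
A 200–770 m: 1.8×10⁻⁴ × 570 × 0.44 = 0.045144 m
A total: 0.164144 m
B 0–150 m: 0.98 × 1.3×10⁻⁴ × 150 = 0.01911 m
B Layer 2: 830 × 0.59 × 1.3×10⁻⁴ = 0.063661 m
B 980–2480 m: 0.093 × 1500 × 0.72×10⁻⁴ = 0.010044 m
B total: 0.092815 m
Difference: 0.164144 − 0.092815 = 0.071329 m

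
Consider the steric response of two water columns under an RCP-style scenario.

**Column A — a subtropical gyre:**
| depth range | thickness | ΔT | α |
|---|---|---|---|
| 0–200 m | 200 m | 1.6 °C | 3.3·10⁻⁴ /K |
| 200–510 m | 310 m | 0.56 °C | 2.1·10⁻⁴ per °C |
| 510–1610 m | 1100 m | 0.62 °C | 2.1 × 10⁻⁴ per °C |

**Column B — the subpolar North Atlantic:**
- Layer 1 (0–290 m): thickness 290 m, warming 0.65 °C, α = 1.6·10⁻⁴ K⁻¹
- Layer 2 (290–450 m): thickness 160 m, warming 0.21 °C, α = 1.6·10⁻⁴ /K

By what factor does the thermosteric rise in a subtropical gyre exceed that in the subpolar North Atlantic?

≈ 8.03×

A 0–200 m: 1.6 × 3.3×10⁻⁴ × 200 = 0.10560 m
A 200–510 m: 310 × 2.1×10⁻⁴ × 0.56 = 0.036456 m
A 2.1×10⁻⁴ × 0.62 × 1100 = 0.14322 m
A total: 0.285276 m
B Layer 1: 1.6×10⁻⁴ × 290 × 0.65 = 0.03016 m
B 1.6×10⁻⁴ × 160 × 0.21 = 0.005376 m
B total: 0.035536 m
Ratio: 0.285276 / 0.035536 ≈ 8.028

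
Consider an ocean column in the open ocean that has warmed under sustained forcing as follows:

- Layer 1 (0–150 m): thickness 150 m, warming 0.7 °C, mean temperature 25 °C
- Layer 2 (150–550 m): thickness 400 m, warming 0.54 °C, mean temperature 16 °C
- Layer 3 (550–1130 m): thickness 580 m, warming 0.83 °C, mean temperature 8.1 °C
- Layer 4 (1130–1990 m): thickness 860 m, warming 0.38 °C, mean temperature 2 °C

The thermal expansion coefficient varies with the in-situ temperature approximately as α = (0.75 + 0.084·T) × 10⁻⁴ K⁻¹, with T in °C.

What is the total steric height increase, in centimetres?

Layer 1: α = (0.75 + 0.084×25)×10⁻⁴ = 2.85×10⁻⁴ K⁻¹
Layer 2: α = (0.75 + 0.084×16)×10⁻⁴ = 2.094×10⁻⁴ K⁻¹
Layer 3: α = (0.75 + 0.084×8.1)×10⁻⁴ = 1.4304×10⁻⁴ K⁻¹
Layer 4: α = (0.75 + 0.084×2)×10⁻⁴ = 0.918×10⁻⁴ K⁻¹
0.7 × 2.85×10⁻⁴ × 150 = 0.029925 m
150–550 m: 0.54 × 400 × 2.094×10⁻⁴ = 0.0452304 m
550–1130 m: 1.4304×10⁻⁴ × 0.83 × 580 = 0.068859456 m
0.918×10⁻⁴ × 0.38 × 860 = 0.03000024 m
Δh = 0.029925 + 0.0452304 + 0.068859456 + 0.03000024 = 0.174015096 m

Δh = 17 cm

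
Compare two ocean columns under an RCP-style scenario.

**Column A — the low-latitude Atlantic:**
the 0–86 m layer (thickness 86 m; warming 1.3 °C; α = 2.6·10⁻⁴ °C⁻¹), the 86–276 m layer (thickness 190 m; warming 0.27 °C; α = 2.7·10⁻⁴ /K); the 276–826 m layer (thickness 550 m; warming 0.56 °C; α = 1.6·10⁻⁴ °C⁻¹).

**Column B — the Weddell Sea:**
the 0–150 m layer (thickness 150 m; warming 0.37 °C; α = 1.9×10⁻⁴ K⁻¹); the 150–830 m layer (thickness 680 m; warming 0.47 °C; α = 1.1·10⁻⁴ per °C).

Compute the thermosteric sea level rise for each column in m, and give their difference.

A 0–86 m: 86 × 1.3 × 2.6×10⁻⁴ = 0.029068 m
A 86–276 m: 2.7×10⁻⁴ × 190 × 0.27 = 0.013851 m
A 0.56 × 1.6×10⁻⁴ × 550 = 0.04928 m
A total: 0.092199 m
B 0.37 × 150 × 1.9×10⁻⁴ = 0.010545 m
B 150–830 m: 0.47 × 1.1×10⁻⁴ × 680 = 0.035156 m
B total: 0.045701 m
Difference: 0.092199 − 0.045701 = 0.046498 m

Δh_A ≈ 0.0922 m, Δh_B ≈ 0.0457 m; difference ≈ 0.0465 m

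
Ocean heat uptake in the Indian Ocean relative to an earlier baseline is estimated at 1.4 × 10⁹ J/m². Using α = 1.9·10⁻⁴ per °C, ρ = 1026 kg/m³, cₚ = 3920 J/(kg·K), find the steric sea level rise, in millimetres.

Δh = αQ/(ρcₚ) = 1.9×10⁻⁴ × 1.4×10⁹ / (1026 × 3920) ≈ 0.066138 m

66.1 mm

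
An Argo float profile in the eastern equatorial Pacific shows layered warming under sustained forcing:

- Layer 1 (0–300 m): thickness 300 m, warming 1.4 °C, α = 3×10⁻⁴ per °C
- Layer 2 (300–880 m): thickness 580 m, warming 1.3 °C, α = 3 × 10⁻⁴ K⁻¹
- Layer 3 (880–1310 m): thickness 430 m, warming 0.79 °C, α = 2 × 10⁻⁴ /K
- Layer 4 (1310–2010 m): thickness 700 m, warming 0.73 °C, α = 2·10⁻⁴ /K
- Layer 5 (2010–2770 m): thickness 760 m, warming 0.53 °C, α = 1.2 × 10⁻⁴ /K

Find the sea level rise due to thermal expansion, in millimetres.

0–300 m: 300 × 3×10⁻⁴ × 1.4 = 0.12600 m
300–880 m: 3×10⁻⁴ × 580 × 1.3 = 0.22620 m
880–1310 m: 2×10⁻⁴ × 430 × 0.79 = 0.06794 m
2×10⁻⁴ × 700 × 0.73 = 0.10220 m
Layer 5: 760 × 1.2×10⁻⁴ × 0.53 = 0.048336 m
Δh = 0.12600 + 0.22620 + 0.06794 + 0.10220 + 0.048336 = 0.570676 m

Δh ≈ 571 mm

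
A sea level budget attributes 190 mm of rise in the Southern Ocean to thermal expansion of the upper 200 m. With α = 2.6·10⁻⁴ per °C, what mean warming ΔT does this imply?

ΔT = Δh/(αH) = 0.19 / (2.6×10⁻⁴ × 200) ≈ 3.654 °C

about 3.65 °C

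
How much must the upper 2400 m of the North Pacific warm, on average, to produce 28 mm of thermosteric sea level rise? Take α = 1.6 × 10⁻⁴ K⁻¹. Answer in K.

ΔT = Δh/(αH) = 0.028 / (1.6×10⁻⁴ × 2400) ≈ 0.07292 K

ΔT ≈ 0.0729 K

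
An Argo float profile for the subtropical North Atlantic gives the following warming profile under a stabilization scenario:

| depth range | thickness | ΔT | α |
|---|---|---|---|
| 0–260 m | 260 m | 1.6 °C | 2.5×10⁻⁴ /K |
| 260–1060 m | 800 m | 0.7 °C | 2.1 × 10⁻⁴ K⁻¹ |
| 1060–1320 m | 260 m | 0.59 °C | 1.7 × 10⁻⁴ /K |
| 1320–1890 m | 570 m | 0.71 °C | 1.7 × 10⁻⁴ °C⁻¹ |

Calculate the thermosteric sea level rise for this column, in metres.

0.316 m of thermosteric rise

Layer 1: 1.6 × 2.5×10⁻⁴ × 260 = 0.10400 m
2.1×10⁻⁴ × 800 × 0.7 = 0.11760 m
260 × 0.59 × 1.7×10⁻⁴ = 0.026078 m
1320–1890 m: 570 × 1.7×10⁻⁴ × 0.71 = 0.068799 m
Δh = 0.10400 + 0.11760 + 0.026078 + 0.068799 = 0.316477 m ≈ 0.316 m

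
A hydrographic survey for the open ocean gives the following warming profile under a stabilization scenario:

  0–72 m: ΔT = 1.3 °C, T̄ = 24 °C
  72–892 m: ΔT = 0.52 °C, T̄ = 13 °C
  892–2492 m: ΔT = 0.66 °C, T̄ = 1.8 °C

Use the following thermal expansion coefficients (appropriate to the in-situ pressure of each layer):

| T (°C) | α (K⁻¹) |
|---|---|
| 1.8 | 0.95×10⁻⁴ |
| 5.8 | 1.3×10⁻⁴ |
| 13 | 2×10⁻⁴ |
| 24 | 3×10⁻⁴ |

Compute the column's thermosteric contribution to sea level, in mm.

Layer 1 at 24 °C → α = 3×10⁻⁴ K⁻¹
Layer 2 at 13 °C → α = 2×10⁻⁴ K⁻¹
Layer 3 at 1.8 °C → α = 0.95×10⁻⁴ K⁻¹
0–72 m: 72 × 1.3 × 3×10⁻⁴ = 0.02808 m
Layer 2: 0.52 × 2×10⁻⁴ × 820 = 0.08528 m
0.66 × 0.95×10⁻⁴ × 1600 = 0.10032 m
Δh = 0.02808 + 0.08528 + 0.10032 = 0.21368 m

Δh = 210 mm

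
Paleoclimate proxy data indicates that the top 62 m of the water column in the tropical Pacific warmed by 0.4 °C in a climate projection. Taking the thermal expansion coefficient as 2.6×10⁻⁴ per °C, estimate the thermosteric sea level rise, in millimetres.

Δh = αΔT·H = 2.6×10⁻⁴ × 0.4 × 62 = 0.006448 m

6.4 mm of thermosteric rise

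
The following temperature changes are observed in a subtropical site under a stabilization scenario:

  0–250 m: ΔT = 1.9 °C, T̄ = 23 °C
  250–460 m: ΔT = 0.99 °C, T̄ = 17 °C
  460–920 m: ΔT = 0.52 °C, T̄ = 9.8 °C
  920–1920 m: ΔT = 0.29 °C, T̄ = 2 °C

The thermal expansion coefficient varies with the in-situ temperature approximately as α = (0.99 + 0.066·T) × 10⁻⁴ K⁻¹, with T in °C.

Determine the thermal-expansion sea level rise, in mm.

235 mm

Layer 1: α = (0.99 + 0.066×23)×10⁻⁴ = 2.508×10⁻⁴ K⁻¹
Layer 2: α = (0.99 + 0.066×17)×10⁻⁴ = 2.112×10⁻⁴ K⁻¹
Layer 3: α = (0.99 + 0.066×9.8)×10⁻⁴ = 1.6368×10⁻⁴ K⁻¹
Layer 4: α = (0.99 + 0.066×2)×10⁻⁴ = 1.122×10⁻⁴ K⁻¹
Layer 1: 2.508×10⁻⁴ × 1.9 × 250 = 0.11913 m
250–460 m: 0.99 × 2.112×10⁻⁴ × 210 = 0.04390848 m
460–920 m: 460 × 1.6368×10⁻⁴ × 0.52 = 0.039152256 m
Layer 4: 0.29 × 1.122×10⁻⁴ × 1000 = 0.032538 m
Δh = 0.11913 + 0.04390848 + 0.039152256 + 0.032538 = 0.234728736 m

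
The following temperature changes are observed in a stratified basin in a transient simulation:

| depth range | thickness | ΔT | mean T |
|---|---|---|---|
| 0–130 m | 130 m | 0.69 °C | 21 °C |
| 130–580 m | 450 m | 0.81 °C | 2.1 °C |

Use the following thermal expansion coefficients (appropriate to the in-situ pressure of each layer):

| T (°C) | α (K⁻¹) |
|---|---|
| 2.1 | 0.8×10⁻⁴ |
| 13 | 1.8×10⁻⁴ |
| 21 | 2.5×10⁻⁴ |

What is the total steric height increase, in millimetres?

51.6 mm

Layer 1 at 21 °C → α = 2.5×10⁻⁴ K⁻¹
Layer 2 at 2.1 °C → α = 0.8×10⁻⁴ K⁻¹
130 × 2.5×10⁻⁴ × 0.69 = 0.022425 m
130–580 m: 450 × 0.8×10⁻⁴ × 0.81 = 0.02916 m
Δh = 0.022425 + 0.02916 = 0.051585 m ≈ 51.6 mm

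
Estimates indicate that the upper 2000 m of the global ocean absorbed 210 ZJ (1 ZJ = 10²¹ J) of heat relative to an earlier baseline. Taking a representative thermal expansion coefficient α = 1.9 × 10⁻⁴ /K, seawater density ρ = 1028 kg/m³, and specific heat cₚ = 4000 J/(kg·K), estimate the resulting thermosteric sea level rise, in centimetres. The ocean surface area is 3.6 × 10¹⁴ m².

2.70 cm

Per unit area: Q = 210×10²¹ / (3.6×10¹⁴) ≈ 5.833×10⁸ J/m²
Δh = αQ/(ρcₚ) = 1.9×10⁻⁴ × 5.833×10⁸ / (1028 × 4000) ≈ 0.026952 m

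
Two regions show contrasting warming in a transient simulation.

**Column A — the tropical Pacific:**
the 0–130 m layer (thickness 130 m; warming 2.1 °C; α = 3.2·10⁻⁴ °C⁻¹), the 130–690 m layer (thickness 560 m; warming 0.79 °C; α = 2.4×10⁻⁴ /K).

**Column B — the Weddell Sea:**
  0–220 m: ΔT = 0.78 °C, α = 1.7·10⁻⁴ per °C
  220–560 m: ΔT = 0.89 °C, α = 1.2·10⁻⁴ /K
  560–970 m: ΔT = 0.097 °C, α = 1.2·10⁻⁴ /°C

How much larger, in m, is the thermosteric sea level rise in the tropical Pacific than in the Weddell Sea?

A Layer 1: 2.1 × 130 × 3.2×10⁻⁴ = 0.08736 m
A 130–690 m: 2.4×10⁻⁴ × 0.79 × 560 = 0.106176 m
A total: 0.193536 m
B 0–220 m: 220 × 1.7×10⁻⁴ × 0.78 = 0.029172 m
B 340 × 1.2×10⁻⁴ × 0.89 = 0.036312 m
B 410 × 0.097 × 1.2×10⁻⁴ = 0.0047724 m
B total: 0.0702564 m
Difference: 0.193536 − 0.0702564 = 0.1232796 m

Δh_A − Δh_B ≈ 0.123 m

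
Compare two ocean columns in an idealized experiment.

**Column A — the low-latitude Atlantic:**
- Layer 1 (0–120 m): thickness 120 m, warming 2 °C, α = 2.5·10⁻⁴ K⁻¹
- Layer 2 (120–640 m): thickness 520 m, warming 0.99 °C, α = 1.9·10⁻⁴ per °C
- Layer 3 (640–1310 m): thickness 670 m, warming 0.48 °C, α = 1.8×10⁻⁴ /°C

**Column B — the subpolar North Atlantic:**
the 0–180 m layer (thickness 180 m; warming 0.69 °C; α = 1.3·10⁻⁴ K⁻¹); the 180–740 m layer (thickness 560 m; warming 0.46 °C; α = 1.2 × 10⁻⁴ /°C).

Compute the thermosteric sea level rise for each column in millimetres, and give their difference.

A 2 × 120 × 2.5×10⁻⁴ = 0.06000 m
A 520 × 1.9×10⁻⁴ × 0.99 = 0.097812 m
A 640–1310 m: 1.8×10⁻⁴ × 670 × 0.48 = 0.057888 m
A total: 0.21570 m
B 1.3×10⁻⁴ × 180 × 0.69 = 0.016146 m
B 1.2×10⁻⁴ × 560 × 0.46 = 0.030912 m
B total: 0.047058 m
Difference: 0.21570 − 0.047058 = 0.168642 m

Δh_A ≈ 220 mm, Δh_B ≈ 47 mm; difference ≈ 170 mm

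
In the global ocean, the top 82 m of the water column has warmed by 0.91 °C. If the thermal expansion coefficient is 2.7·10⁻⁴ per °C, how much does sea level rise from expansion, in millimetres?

Δh = αΔT·H = 2.7×10⁻⁴ × 0.91 × 82 = 0.0201474 m

about 20.1 mm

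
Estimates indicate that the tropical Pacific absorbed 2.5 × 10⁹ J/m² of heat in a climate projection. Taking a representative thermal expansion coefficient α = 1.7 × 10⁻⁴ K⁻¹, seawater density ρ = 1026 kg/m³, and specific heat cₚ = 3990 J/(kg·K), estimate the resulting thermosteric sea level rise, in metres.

0.10 m of thermosteric rise

Δh = αQ/(ρcₚ) = 1.7×10⁻⁴ × 2.5×10⁹ / (1026 × 3990) ≈ 0.10382 m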